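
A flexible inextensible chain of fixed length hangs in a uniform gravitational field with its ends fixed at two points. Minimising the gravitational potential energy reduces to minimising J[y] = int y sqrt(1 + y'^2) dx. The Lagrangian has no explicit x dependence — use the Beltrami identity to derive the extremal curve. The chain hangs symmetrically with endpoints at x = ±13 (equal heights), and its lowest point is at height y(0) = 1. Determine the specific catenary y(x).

The Lagrangian L(y, y') = y sqrt(1 + y'^2) has no explicit x dependence, so the Beltrami identity applies:
    L − y' ∂L/∂y' = C.
Compute ∂L/∂y' = y · y' / sqrt(1 + y'^2). Then
    L − y' ∂L/∂y'
    = y sqrt(1 + y'^2) − y · y'^2 / sqrt(1 + y'^2)
    = y (1 + y'^2 − y'^2) / sqrt(1 + y'^2)
    = y / sqrt(1 + y'^2) = C.
Squaring gives y^2 = C^2 (1 + y'^2), i.e.
    y'^2 = y^2 / C^2 − 1.
Separating variables,
    dy / sqrt(y^2 − C^2) = dx / C,
and integrating gives arccosh(y / C) = (x − a)/C, so
    y(x) = C cosh((x − a)/C),
the catenary. The constants C and a are fixed by the two endpoint conditions (and, for the hanging-chain problem, the length constraint selects C).
Now fit the given data. The endpoints x = ±13 are symmetric at equal height, so the catenary is even about its minimum: a = 0 and y(x) = C cosh(x/C). The lowest point is y(0) = C cosh(0) = C, and we are told y(0) = 1, so C = 1. Therefore
    y(x) = cosh(x),
and at the endpoints
    y(±13) = cosh(13).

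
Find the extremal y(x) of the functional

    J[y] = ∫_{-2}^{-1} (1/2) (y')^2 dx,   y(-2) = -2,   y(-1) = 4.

The Lagrangian is L = (1/2) (y')^2.
Compute ∂L/∂y = 0, ∂L/∂y' = y'.
The Euler-Lagrange equation d/dx(∂L/∂y') − ∂L/∂y = 0 reduces to
    y'' = 0.
Its general solution is
    y(x) = A x + B,
with A, B fixed by the endpoint conditions.
Applying the endpoint conditions y(-2) = -2 and y(-1) = 4: solve A·-2 + B = -2 and A·-1 + B = 4. Subtracting gives A(-1 − -2) = 4 − -2, so A = 6, and B = -2 − A·-2 = 10. Therefore
    y(x) = 6 x + 10.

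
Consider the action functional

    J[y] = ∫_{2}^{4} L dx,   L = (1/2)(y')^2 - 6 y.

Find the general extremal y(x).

The Lagrangian is L = (1/2)(y')^2 - 6 y.
∂L/∂y = -6.
∂L/∂y' = y'.
The Euler-Lagrange equation d/dx(∂L/∂y') − ∂L/∂y = 0 becomes:
    y'' + 6 = 0
General solution: y(x) = -3 x^2 + A x + B, where A and B are arbitrary constants fixed by the endpoint conditions.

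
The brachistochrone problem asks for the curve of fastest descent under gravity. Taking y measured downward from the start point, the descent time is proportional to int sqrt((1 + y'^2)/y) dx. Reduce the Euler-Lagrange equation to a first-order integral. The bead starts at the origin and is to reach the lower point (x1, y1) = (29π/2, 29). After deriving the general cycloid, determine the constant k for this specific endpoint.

The Lagrangian L = sqrt((1 + y'^2) / y) has no explicit x dependence, so the Beltrami identity applies:
    L − y' ∂L/∂y' = C.
Compute ∂L/∂y' = y' / sqrt(y (1 + y'^2)).
Substitute:
    sqrt((1 + y'^2)/y) − y'·y' / sqrt(y (1 + y'^2))
    = (1 + y'^2) / sqrt(y (1 + y'^2)) − y'^2 / sqrt(y (1 + y'^2))
    = 1 / sqrt(y (1 + y'^2)) = C.
Squaring and rearranging gives the first integral
    y (1 + y'^2) = 1/C^2 =: k   (constant).
Solving this first-order ODE by the substitution
    y = (k/2)(1 − cos θ)
yields the cycloid parameterisation
    x(θ) = (k/2)(θ − sin θ),   y(θ) = (k/2)(1 − cos θ).
The constant k is fixed by the endpoint condition.
Now fit the given lower endpoint (x1, y1) = (29π/2, 29). At the bottom of the first arch (θ = π), the parametric equations give
    y(π) = (k/2)(1 − cos π) = k,
    x(π) = (k/2)(π − sin π) = kπ/2.
Matching y(π) = 29 gives k = 29, consistent with x(π) = 29π/2. Therefore the specific cycloid is
    x(θ) = (29/2)(θ − sin θ),   y(θ) = (29/2)(1 − cos θ).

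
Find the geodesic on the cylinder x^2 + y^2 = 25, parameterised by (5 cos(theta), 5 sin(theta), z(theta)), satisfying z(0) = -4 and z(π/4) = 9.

Parameterise the cylinder of radius R = 5 as
    r(θ) = (5 cos θ, 5 sin θ, z(θ)).
The arc-length element is
    ds = sqrt(25 + (dz/dθ)^2) dθ,
so the Lagrangian is L = sqrt(25 + z'^2).
L depends on z' only, not on z or θ, so ∂L/∂z = 0 and
    ∂L/∂z' = z' / sqrt(25 + z'^2).
The Euler-Lagrange equation gives
    d/dθ( z' / sqrt(25 + z'^2) ) = 0,
so z' is constant. Integrating once:
    z(θ) = a θ + b,
a helix on the cylinder (a straight line when the cylinder is unrolled). The constants a, b are determined by the endpoint conditions.
With endpoint conditions z(0) = -4 and z(π/4) = 9: from z(0) = b we get b = -4, and a·π/4 + -4 = 9 gives a = 52/π, so
    z(θ) = (52/π) θ − 4.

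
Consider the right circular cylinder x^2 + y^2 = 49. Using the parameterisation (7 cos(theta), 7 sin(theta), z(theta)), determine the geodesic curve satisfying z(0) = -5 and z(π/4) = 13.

Parameterise the cylinder of radius R = 7 as
    r(θ) = (7 cos θ, 7 sin θ, z(θ)).
The arc-length element is
    ds = sqrt(49 + (dz/dθ)^2) dθ,
so the Lagrangian is L = sqrt(49 + z'^2).
L depends on z' only, not on z or θ, so ∂L/∂z = 0 and
    ∂L/∂z' = z' / sqrt(49 + z'^2).
The Euler-Lagrange equation gives
    d/dθ( z' / sqrt(49 + z'^2) ) = 0,
so z' is constant. Integrating once:
    z(θ) = a θ + b,
a helix on the cylinder (a straight line when the cylinder is unrolled). The constants a, b are determined by the endpoint conditions.
With endpoint conditions z(0) = -5 and z(π/4) = 13: from z(0) = b we get b = -5, and a·π/4 + -5 = 13 gives a = 72/π, so
    z(θ) = (72/π) θ − 5.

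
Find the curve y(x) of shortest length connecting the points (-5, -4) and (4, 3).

Arc-length functional: J[y] = ∫ sqrt(1 + (y')^2) dx.
Lagrangian L = sqrt(1 + (y')^2) has no explicit y dependence, so ∂L/∂y = 0 and the Euler-Lagrange equation gives
    d/dx( y' / sqrt(1 + (y')^2) ) = 0  ⇒  y' / sqrt(1 + (y')^2) = const.
Hence y' is constant, so y(x) is affine.
Fitting the endpoints (-5, -4) and (4, 3):
    slope m = (3 − (-4)) / (4 − (-5)) = 7/9,
    intercept c = (-4) − m·(-5) = -1/9.
Extremal: y(x) = (7/9) x - 1/9.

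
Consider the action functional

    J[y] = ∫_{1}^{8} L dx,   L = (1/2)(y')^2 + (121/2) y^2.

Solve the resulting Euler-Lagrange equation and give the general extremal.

The Lagrangian is L = (1/2)(y')^2 + (121/2) y^2.
∂L/∂y = 121y.
∂L/∂y' = y'.
The Euler-Lagrange equation d/dx(∂L/∂y') − ∂L/∂y = 0 becomes:
    y'' - 121 y = 0
General solution: y(x) = A e^(11x) + B e^(-11x), where A and B are arbitrary constants fixed by the endpoint conditions.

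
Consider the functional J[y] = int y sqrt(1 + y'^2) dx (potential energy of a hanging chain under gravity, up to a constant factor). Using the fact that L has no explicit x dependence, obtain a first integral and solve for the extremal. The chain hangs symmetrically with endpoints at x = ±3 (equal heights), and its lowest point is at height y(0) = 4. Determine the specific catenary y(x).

The Lagrangian L(y, y') = y sqrt(1 + y'^2) has no explicit x dependence, so the Beltrami identity applies:
    L − y' ∂L/∂y' = C.
Compute ∂L/∂y' = y · y' / sqrt(1 + y'^2). Then
    L − y' ∂L/∂y'
    = y sqrt(1 + y'^2) − y · y'^2 / sqrt(1 + y'^2)
    = y (1 + y'^2 − y'^2) / sqrt(1 + y'^2)
    = y / sqrt(1 + y'^2) = C.
Squaring gives y^2 = C^2 (1 + y'^2), i.e.
    y'^2 = y^2 / C^2 − 1.
Separating variables,
    dy / sqrt(y^2 − C^2) = dx / C,
and integrating gives arccosh(y / C) = (x − a)/C, so
    y(x) = C cosh((x − a)/C),
the catenary. The constants C and a are fixed by the two endpoint conditions (and, for the hanging-chain problem, the length constraint selects C).
Now fit the given data. The endpoints x = ±3 are symmetric at equal height, so the catenary is even about its minimum: a = 0 and y(x) = C cosh(x/C). The lowest point is y(0) = C cosh(0) = C, and we are told y(0) = 4, so C = 4. Therefore
    y(x) = 4 cosh(x/4),
and at the endpoints
    y(±3) = 4 cosh(3/4).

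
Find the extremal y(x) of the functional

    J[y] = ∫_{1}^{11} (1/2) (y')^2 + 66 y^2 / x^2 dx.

The Lagrangian is L = (1/2) (y')^2 + 66 y^2 / x^2.
Compute ∂L/∂y = 132y/x^2, ∂L/∂y' = y'.
The Euler-Lagrange equation d/dx(∂L/∂y') − ∂L/∂y = 0 reduces to
    y'' − 132/x^2 · y = 0  (x > 0).
Its general solution is
    y(x) = A x^12 + B x^(-11),
with A, B fixed by the endpoint conditions.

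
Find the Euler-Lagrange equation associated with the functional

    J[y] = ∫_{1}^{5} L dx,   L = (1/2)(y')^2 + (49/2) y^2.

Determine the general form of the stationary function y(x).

The Lagrangian is L = (1/2)(y')^2 + (49/2) y^2.
∂L/∂y = 49y.
∂L/∂y' = y'.
The Euler-Lagrange equation d/dx(∂L/∂y') − ∂L/∂y = 0 becomes:
    y'' - 49 y = 0
General solution: y(x) = A e^(7x) + B e^(-7x), where A and B are arbitrary constants fixed by the endpoint conditions.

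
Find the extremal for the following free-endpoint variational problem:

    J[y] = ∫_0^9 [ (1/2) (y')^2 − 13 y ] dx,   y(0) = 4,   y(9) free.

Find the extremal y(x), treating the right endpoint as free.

The Lagrangian L = (1/2) (y')^2 − 13 y gives
    ∂L/∂y = −13,   ∂L/∂y' = y'.
Euler-Lagrange: d/dx(y') − (−13) = 0, i.e. y'' + 13 = 0, so
    y(x) = −(13/2) x^2 + C1 x + C2.
Fixed left endpoint y(0) = 4 ⇒ C2 = 4.
The right endpoint x = 9 is free, so the natural (transversality) condition is ∂L/∂y' |_{x=9} = 0, i.e. y'(9) = 0.
Compute y'(x) = −13 x + C1, so y'(9) = −117 + C1 = 0 ⇒ C1 = 117.
Therefore the extremal is
    y(x) = −(13/2) x^2 + 117 x + 4.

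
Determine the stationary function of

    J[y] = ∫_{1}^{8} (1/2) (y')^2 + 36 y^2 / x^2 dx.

The Lagrangian is L = (1/2) (y')^2 + 36 y^2 / x^2.
Compute ∂L/∂y = 72y/x^2, ∂L/∂y' = y'.
The Euler-Lagrange equation d/dx(∂L/∂y') − ∂L/∂y = 0 reduces to
    y'' − 72/x^2 · y = 0  (x > 0).
Its general solution is
    y(x) = A x^9 + B x^(-8),
with A, B fixed by the endpoint conditions.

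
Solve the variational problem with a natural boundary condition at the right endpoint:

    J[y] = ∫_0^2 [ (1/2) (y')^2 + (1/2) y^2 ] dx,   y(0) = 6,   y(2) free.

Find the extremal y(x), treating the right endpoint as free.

The Lagrangian L = (1/2) (y')^2 + (1/2) y^2 gives
    ∂L/∂y = 1 y,   ∂L/∂y' = y'.
Euler-Lagrange: y'' − y = 0.
With k = 1, the general solution is
    y(x) = A cosh(x) + B sinh(x).
Fixed left endpoint y(0) = 6 ⇒ A = 6.
The right endpoint x = 2 is free, so the natural (transversality) condition is ∂L/∂y' |_{x=2} = 0, i.e. y'(2) = 0.
Compute y'(x) = A k sinh(k x) + B k cosh(k x), so
    y'(2) = A k sinh(k·2) + B k cosh(k·2) = 0
    ⇒ B = −A tanh(k·2) = − 6 tanh(1·2).
Therefore the extremal is
    y(x) = 6 cosh(1 x) − 6 tanh(1·2) sinh(1 x).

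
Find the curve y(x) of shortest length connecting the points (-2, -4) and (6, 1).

Arc-length functional: J[y] = ∫ sqrt(1 + (y')^2) dx.
Lagrangian L = sqrt(1 + (y')^2) has no explicit y dependence, so ∂L/∂y = 0 and the Euler-Lagrange equation gives
    d/dx( y' / sqrt(1 + (y')^2) ) = 0  ⇒  y' / sqrt(1 + (y')^2) = const.
Hence y' is constant, so y(x) is affine.
Fitting the endpoints (-2, -4) and (6, 1):
    slope m = (1 − (-4)) / (6 − (-2)) = 5/8,
    intercept c = (-4) − m·(-2) = -11/4.
Extremal: y(x) = (5/8) x - 11/4.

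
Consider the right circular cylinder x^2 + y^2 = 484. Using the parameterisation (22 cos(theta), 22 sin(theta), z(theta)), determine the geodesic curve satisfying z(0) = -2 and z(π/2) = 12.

Parameterise the cylinder of radius R = 22 as
    r(θ) = (22 cos θ, 22 sin θ, z(θ)).
The arc-length element is
    ds = sqrt(484 + (dz/dθ)^2) dθ,
so the Lagrangian is L = sqrt(484 + z'^2).
L depends on z' only, not on z or θ, so ∂L/∂z = 0 and
    ∂L/∂z' = z' / sqrt(484 + z'^2).
The Euler-Lagrange equation gives
    d/dθ( z' / sqrt(484 + z'^2) ) = 0,
so z' is constant. Integrating once:
    z(θ) = a θ + b,
a helix on the cylinder (a straight line when the cylinder is unrolled). The constants a, b are determined by the endpoint conditions.
With endpoint conditions z(0) = -2 and z(π/2) = 12: from z(0) = b we get b = -2, and a·π/2 + -2 = 12 gives a = 28/π, so
    z(θ) = (28/π) θ − 2.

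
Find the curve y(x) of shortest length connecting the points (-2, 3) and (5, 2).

Arc-length functional: J[y] = ∫ sqrt(1 + (y')^2) dx.
Lagrangian L = sqrt(1 + (y')^2) has no explicit y dependence, so ∂L/∂y = 0 and the Euler-Lagrange equation gives
    d/dx( y' / sqrt(1 + (y')^2) ) = 0  ⇒  y' / sqrt(1 + (y')^2) = const.
Hence y' is constant, so y(x) is affine.
Fitting the endpoints (-2, 3) and (5, 2):
    slope m = (2 − 3) / (5 − (-2)) = -1/7,
    intercept c = 3 − m·(-2) = 19/7.
Extremal: y(x) = (-1/7) x + 19/7.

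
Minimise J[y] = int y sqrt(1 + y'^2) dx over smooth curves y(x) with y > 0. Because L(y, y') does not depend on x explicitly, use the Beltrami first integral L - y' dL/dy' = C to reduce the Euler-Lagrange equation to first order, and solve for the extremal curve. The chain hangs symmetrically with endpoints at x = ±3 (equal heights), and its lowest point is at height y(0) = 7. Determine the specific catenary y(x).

The Lagrangian L(y, y') = y sqrt(1 + y'^2) has no explicit x dependence, so the Beltrami identity applies:
    L − y' ∂L/∂y' = C.
Compute ∂L/∂y' = y · y' / sqrt(1 + y'^2). Then
    L − y' ∂L/∂y'
    = y sqrt(1 + y'^2) − y · y'^2 / sqrt(1 + y'^2)
    = y (1 + y'^2 − y'^2) / sqrt(1 + y'^2)
    = y / sqrt(1 + y'^2) = C.
Squaring gives y^2 = C^2 (1 + y'^2), i.e.
    y'^2 = y^2 / C^2 − 1.
Separating variables,
    dy / sqrt(y^2 − C^2) = dx / C,
and integrating gives arccosh(y / C) = (x − a)/C, so
    y(x) = C cosh((x − a)/C),
the catenary. The constants C and a are fixed by the two endpoint conditions (and, for the hanging-chain problem, the length constraint selects C).
Now fit the given data. The endpoints x = ±3 are symmetric at equal height, so the catenary is even about its minimum: a = 0 and y(x) = C cosh(x/C). The lowest point is y(0) = C cosh(0) = C, and we are told y(0) = 7, so C = 7. Therefore
    y(x) = 7 cosh(x/7),
and at the endpoints
    y(±3) = 7 cosh(3/7).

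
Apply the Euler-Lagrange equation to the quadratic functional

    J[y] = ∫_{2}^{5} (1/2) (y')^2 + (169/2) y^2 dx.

The Lagrangian is L = (1/2) (y')^2 + (169/2) y^2.
Compute ∂L/∂y = 169y, ∂L/∂y' = y'.
The Euler-Lagrange equation d/dx(∂L/∂y') − ∂L/∂y = 0 reduces to
    y'' − 169 y = 0.
Its general solution is
    y(x) = A e^(13x) + B e^(−13x),
with A, B fixed by the endpoint conditions.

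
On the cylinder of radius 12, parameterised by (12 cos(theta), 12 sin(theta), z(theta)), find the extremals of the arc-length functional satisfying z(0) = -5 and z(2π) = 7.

Parameterise the cylinder of radius R = 12 as
    r(θ) = (12 cos θ, 12 sin θ, z(θ)).
The arc-length element is
    ds = sqrt(144 + (dz/dθ)^2) dθ,
so the Lagrangian is L = sqrt(144 + z'^2).
L depends on z' only, not on z or θ, so ∂L/∂z = 0 and
    ∂L/∂z' = z' / sqrt(144 + z'^2).
The Euler-Lagrange equation gives
    d/dθ( z' / sqrt(144 + z'^2) ) = 0,
so z' is constant. Integrating once:
    z(θ) = a θ + b,
a helix on the cylinder (a straight line when the cylinder is unrolled). The constants a, b are determined by the endpoint conditions.
With endpoint conditions z(0) = -5 and z(2π) = 7: from z(0) = b we get b = -5, and a·2π + -5 = 7 gives a = 6/π, so
    z(θ) = (6/π) θ − 5.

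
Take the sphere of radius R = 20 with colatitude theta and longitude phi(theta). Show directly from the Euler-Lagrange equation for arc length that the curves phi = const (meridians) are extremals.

On the sphere of radius R = 20 with spherical coordinates (θ, φ), the induced metric is
    ds^2 = 400(dθ^2 + sin^2(θ) dφ^2).
Using θ as the parameter, the arc-length functional becomes
    J[φ] = ∫ 20 sqrt(1 + sin^2(θ) (dφ/dθ)^2) dθ.
So L = 20 sqrt(1 + sin^2(θ) φ'^2). Compute
    ∂L/∂φ = 0  (L has no explicit φ dependence),
    ∂L/∂φ' = 20 sin^2(θ) φ' / sqrt(1 + sin^2(θ) φ'^2).
For the candidate φ(θ) = c (constant), φ' = 0, so ∂L/∂φ' evaluated along the candidate vanishes, and ∂L/∂φ is identically zero. Hence
    d/dθ(∂L/∂φ') − ∂L/∂φ = 0
is satisfied. Therefore meridians φ = const are extremals of arc length — they are geodesics on the sphere.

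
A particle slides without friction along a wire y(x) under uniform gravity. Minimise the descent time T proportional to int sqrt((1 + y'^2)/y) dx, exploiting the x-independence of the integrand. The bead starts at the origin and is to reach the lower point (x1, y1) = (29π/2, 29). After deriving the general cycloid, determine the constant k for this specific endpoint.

The Lagrangian L = sqrt((1 + y'^2) / y) has no explicit x dependence, so the Beltrami identity applies:
    L − y' ∂L/∂y' = C.
Compute ∂L/∂y' = y' / sqrt(y (1 + y'^2)).
Substitute:
    sqrt((1 + y'^2)/y) − y'·y' / sqrt(y (1 + y'^2))
    = (1 + y'^2) / sqrt(y (1 + y'^2)) − y'^2 / sqrt(y (1 + y'^2))
    = 1 / sqrt(y (1 + y'^2)) = C.
Squaring and rearranging gives the first integral
    y (1 + y'^2) = 1/C^2 =: k   (constant).
Solving this first-order ODE by the substitution
    y = (k/2)(1 − cos θ)
yields the cycloid parameterisation
    x(θ) = (k/2)(θ − sin θ),   y(θ) = (k/2)(1 − cos θ).
The constant k is fixed by the endpoint condition.
Now fit the given lower endpoint (x1, y1) = (29π/2, 29). At the bottom of the first arch (θ = π), the parametric equations give
    y(π) = (k/2)(1 − cos π) = k,
    x(π) = (k/2)(π − sin π) = kπ/2.
Matching y(π) = 29 gives k = 29, consistent with x(π) = 29π/2. Therefore the specific cycloid is
    x(θ) = (29/2)(θ − sin θ),   y(θ) = (29/2)(1 − cos θ).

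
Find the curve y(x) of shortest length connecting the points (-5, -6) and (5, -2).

Arc-length functional: J[y] = ∫ sqrt(1 + (y')^2) dx.
Lagrangian L = sqrt(1 + (y')^2) has no explicit y dependence, so ∂L/∂y = 0 and the Euler-Lagrange equation gives
    d/dx( y' / sqrt(1 + (y')^2) ) = 0  ⇒  y' / sqrt(1 + (y')^2) = const.
Hence y' is constant, so y(x) is affine.
Fitting the endpoints (-5, -6) and (5, -2):
    slope m = ((-2) − (-6)) / (5 − (-5)) = 2/5,
    intercept c = (-6) − m·(-5) = -4.
Extremal: y(x) = (2/5) x - 4.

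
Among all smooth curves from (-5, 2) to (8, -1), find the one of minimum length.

Arc-length functional: J[y] = ∫ sqrt(1 + (y')^2) dx.
Lagrangian L = sqrt(1 + (y')^2) has no explicit y dependence, so ∂L/∂y = 0 and the Euler-Lagrange equation gives
    d/dx( y' / sqrt(1 + (y')^2) ) = 0  ⇒  y' / sqrt(1 + (y')^2) = const.
Hence y' is constant, so y(x) is affine.
Fitting the endpoints (-5, 2) and (8, -1):
    slope m = ((-1) − 2) / (8 − (-5)) = -3/13,
    intercept c = 2 − m·(-5) = 11/13.
Extremal: y(x) = (-3/13) x + 11/13.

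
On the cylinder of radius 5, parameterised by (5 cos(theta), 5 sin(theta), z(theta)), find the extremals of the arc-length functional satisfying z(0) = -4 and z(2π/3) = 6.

Parameterise the cylinder of radius R = 5 as
    r(θ) = (5 cos θ, 5 sin θ, z(θ)).
The arc-length element is
    ds = sqrt(25 + (dz/dθ)^2) dθ,
so the Lagrangian is L = sqrt(25 + z'^2).
L depends on z' only, not on z or θ, so ∂L/∂z = 0 and
    ∂L/∂z' = z' / sqrt(25 + z'^2).
The Euler-Lagrange equation gives
    d/dθ( z' / sqrt(25 + z'^2) ) = 0,
so z' is constant. Integrating once:
    z(θ) = a θ + b,
a helix on the cylinder (a straight line when the cylinder is unrolled). The constants a, b are determined by the endpoint conditions.
With endpoint conditions z(0) = -4 and z(2π/3) = 6: from z(0) = b we get b = -4, and a·2π/3 + -4 = 6 gives a = 15/π, so
    z(θ) = (15/π) θ − 4.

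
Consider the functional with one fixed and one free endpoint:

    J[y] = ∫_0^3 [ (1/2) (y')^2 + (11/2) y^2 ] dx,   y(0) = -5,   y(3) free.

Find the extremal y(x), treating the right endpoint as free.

The Lagrangian L = (1/2) (y')^2 + (11/2) y^2 gives
    ∂L/∂y = 11 y,   ∂L/∂y' = y'.
Euler-Lagrange: y'' − 11 y = 0.
With k = sqrt(11), the general solution is
    y(x) = A cosh(sqrt(11) x) + B sinh(sqrt(11) x).
Fixed left endpoint y(0) = -5 ⇒ A = -5.
The right endpoint x = 3 is free, so the natural (transversality) condition is ∂L/∂y' |_{x=3} = 0, i.e. y'(3) = 0.
Compute y'(x) = A k sinh(k x) + B k cosh(k x), so
    y'(3) = A k sinh(k·3) + B k cosh(k·3) = 0
    ⇒ B = −A tanh(k·3) = 5 tanh(sqrt(11)·3).
Therefore the extremal is
    y(x) = −5 cosh(sqrt(11) x) + 5 tanh(sqrt(11)·3) sinh(sqrt(11) x).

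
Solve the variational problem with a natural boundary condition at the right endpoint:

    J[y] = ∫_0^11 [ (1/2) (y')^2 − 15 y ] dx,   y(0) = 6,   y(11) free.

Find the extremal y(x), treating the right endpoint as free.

The Lagrangian L = (1/2) (y')^2 − 15 y gives
    ∂L/∂y = −15,   ∂L/∂y' = y'.
Euler-Lagrange: d/dx(y') − (−15) = 0, i.e. y'' + 15 = 0, so
    y(x) = −(15/2) x^2 + C1 x + C2.
Fixed left endpoint y(0) = 6 ⇒ C2 = 6.
The right endpoint x = 11 is free, so the natural (transversality) condition is ∂L/∂y' |_{x=11} = 0, i.e. y'(11) = 0.
Compute y'(x) = −15 x + C1, so y'(11) = −165 + C1 = 0 ⇒ C1 = 165.
Therefore the extremal is
    y(x) = −(15/2) x^2 + 165 x + 6.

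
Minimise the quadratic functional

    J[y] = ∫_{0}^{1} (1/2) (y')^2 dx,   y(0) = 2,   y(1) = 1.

The Lagrangian is L = (1/2) (y')^2.
Compute ∂L/∂y = 0, ∂L/∂y' = y'.
The Euler-Lagrange equation d/dx(∂L/∂y') − ∂L/∂y = 0 reduces to
    y'' = 0.
Its general solution is
    y(x) = A x + B,
with A, B fixed by the endpoint conditions.
Applying the endpoint conditions y(0) = 2 and y(1) = 1: solve A·0 + B = 2 and A·1 + B = 1. Subtracting gives A(1 − 0) = 1 − 2, so A = -1, and B = 2 − A·0 = 2. Therefore
    y(x) = -x + 2.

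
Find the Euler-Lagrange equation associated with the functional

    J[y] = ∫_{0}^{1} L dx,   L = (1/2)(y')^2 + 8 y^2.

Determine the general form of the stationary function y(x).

The Lagrangian is L = (1/2)(y')^2 + 8 y^2.
∂L/∂y = 16y.
∂L/∂y' = y'.
The Euler-Lagrange equation d/dx(∂L/∂y') − ∂L/∂y = 0 becomes:
    y'' - 16 y = 0
General solution: y(x) = A e^(4x) + B e^(-4x), where A and B are arbitrary constants fixed by the endpoint conditions.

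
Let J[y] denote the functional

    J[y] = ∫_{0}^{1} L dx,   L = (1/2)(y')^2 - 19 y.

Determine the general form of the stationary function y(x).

The Lagrangian is L = (1/2)(y')^2 - 19 y.
∂L/∂y = -19.
∂L/∂y' = y'.
The Euler-Lagrange equation d/dx(∂L/∂y') − ∂L/∂y = 0 becomes:
    y'' + 19 = 0
General solution: y(x) = -(19/2) x^2 + A x + B, where A and B are arbitrary constants fixed by the endpoint conditions.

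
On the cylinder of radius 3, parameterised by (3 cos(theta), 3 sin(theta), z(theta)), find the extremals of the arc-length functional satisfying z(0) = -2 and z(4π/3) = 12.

Parameterise the cylinder of radius R = 3 as
    r(θ) = (3 cos θ, 3 sin θ, z(θ)).
The arc-length element is
    ds = sqrt(9 + (dz/dθ)^2) dθ,
so the Lagrangian is L = sqrt(9 + z'^2).
L depends on z' only, not on z or θ, so ∂L/∂z = 0 and
    ∂L/∂z' = z' / sqrt(9 + z'^2).
The Euler-Lagrange equation gives
    d/dθ( z' / sqrt(9 + z'^2) ) = 0,
so z' is constant. Integrating once:
    z(θ) = a θ + b,
a helix on the cylinder (a straight line when the cylinder is unrolled). The constants a, b are determined by the endpoint conditions.
With endpoint conditions z(0) = -2 and z(4π/3) = 12: from z(0) = b we get b = -2, and a·4π/3 + -2 = 12 gives a = 21/(2π), so
    z(θ) = (21/(2π)) θ − 2.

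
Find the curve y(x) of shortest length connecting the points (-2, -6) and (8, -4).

Arc-length functional: J[y] = ∫ sqrt(1 + (y')^2) dx.
Lagrangian L = sqrt(1 + (y')^2) has no explicit y dependence, so ∂L/∂y = 0 and the Euler-Lagrange equation gives
    d/dx( y' / sqrt(1 + (y')^2) ) = 0  ⇒  y' / sqrt(1 + (y')^2) = const.
Hence y' is constant, so y(x) is affine.
Fitting the endpoints (-2, -6) and (8, -4):
    slope m = ((-4) − (-6)) / (8 − (-2)) = 1/5,
    intercept c = (-6) − m·(-2) = -28/5.
Extremal: y(x) = (1/5) x - 28/5.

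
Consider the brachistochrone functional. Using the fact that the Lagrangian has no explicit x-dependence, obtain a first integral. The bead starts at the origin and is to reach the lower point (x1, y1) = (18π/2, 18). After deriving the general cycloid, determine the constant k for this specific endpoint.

The Lagrangian L = sqrt((1 + y'^2) / y) has no explicit x dependence, so the Beltrami identity applies:
    L − y' ∂L/∂y' = C.
Compute ∂L/∂y' = y' / sqrt(y (1 + y'^2)).
Substitute:
    sqrt((1 + y'^2)/y) − y'·y' / sqrt(y (1 + y'^2))
    = (1 + y'^2) / sqrt(y (1 + y'^2)) − y'^2 / sqrt(y (1 + y'^2))
    = 1 / sqrt(y (1 + y'^2)) = C.
Squaring and rearranging gives the first integral
    y (1 + y'^2) = 1/C^2 =: k   (constant).
Solving this first-order ODE by the substitution
    y = (k/2)(1 − cos θ)
yields the cycloid parameterisation
    x(θ) = (k/2)(θ − sin θ),   y(θ) = (k/2)(1 − cos θ).
The constant k is fixed by the endpoint condition.
Now fit the given lower endpoint (x1, y1) = (18π/2, 18). At the bottom of the first arch (θ = π), the parametric equations give
    y(π) = (k/2)(1 − cos π) = k,
    x(π) = (k/2)(π − sin π) = kπ/2.
Matching y(π) = 18 gives k = 18, consistent with x(π) = 18π/2. Therefore the specific cycloid is
    x(θ) = (18/2)(θ − sin θ),   y(θ) = (18/2)(1 − cos θ).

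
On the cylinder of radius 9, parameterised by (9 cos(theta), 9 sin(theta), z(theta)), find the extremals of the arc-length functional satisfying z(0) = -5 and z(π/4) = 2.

Parameterise the cylinder of radius R = 9 as
    r(θ) = (9 cos θ, 9 sin θ, z(θ)).
The arc-length element is
    ds = sqrt(81 + (dz/dθ)^2) dθ,
so the Lagrangian is L = sqrt(81 + z'^2).
L depends on z' only, not on z or θ, so ∂L/∂z = 0 and
    ∂L/∂z' = z' / sqrt(81 + z'^2).
The Euler-Lagrange equation gives
    d/dθ( z' / sqrt(81 + z'^2) ) = 0,
so z' is constant. Integrating once:
    z(θ) = a θ + b,
a helix on the cylinder (a straight line when the cylinder is unrolled). The constants a, b are determined by the endpoint conditions.
With endpoint conditions z(0) = -5 and z(π/4) = 2: from z(0) = b we get b = -5, and a·π/4 + -5 = 2 gives a = 28/π, so
    z(θ) = (28/π) θ − 5.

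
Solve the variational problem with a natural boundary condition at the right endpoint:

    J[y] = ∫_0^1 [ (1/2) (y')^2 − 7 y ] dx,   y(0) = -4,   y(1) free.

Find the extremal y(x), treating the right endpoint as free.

The Lagrangian L = (1/2) (y')^2 − 7 y gives
    ∂L/∂y = −7,   ∂L/∂y' = y'.
Euler-Lagrange: d/dx(y') − (−7) = 0, i.e. y'' + 7 = 0, so
    y(x) = −(7/2) x^2 + C1 x + C2.
Fixed left endpoint y(0) = -4 ⇒ C2 = -4.
The right endpoint x = 1 is free, so the natural (transversality) condition is ∂L/∂y' |_{x=1} = 0, i.e. y'(1) = 0.
Compute y'(x) = −7 x + C1, so y'(1) = −7 + C1 = 0 ⇒ C1 = 7.
Therefore the extremal is
    y(x) = −(7/2) x^2 + 7 x − 4.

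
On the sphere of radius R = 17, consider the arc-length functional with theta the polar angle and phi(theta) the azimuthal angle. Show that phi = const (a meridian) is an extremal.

On the sphere of radius R = 17 with spherical coordinates (θ, φ), the induced metric is
    ds^2 = 289(dθ^2 + sin^2(θ) dφ^2).
Using θ as the parameter, the arc-length functional becomes
    J[φ] = ∫ 17 sqrt(1 + sin^2(θ) (dφ/dθ)^2) dθ.
So L = 17 sqrt(1 + sin^2(θ) φ'^2). Compute
    ∂L/∂φ = 0  (L has no explicit φ dependence),
    ∂L/∂φ' = 17 sin^2(θ) φ' / sqrt(1 + sin^2(θ) φ'^2).
For the candidate φ(θ) = c (constant), φ' = 0, so ∂L/∂φ' evaluated along the candidate vanishes, and ∂L/∂φ is identically zero. Hence
    d/dθ(∂L/∂φ') − ∂L/∂φ = 0
is satisfied. Therefore meridians φ = const are extremals of arc length — they are geodesics on the sphere.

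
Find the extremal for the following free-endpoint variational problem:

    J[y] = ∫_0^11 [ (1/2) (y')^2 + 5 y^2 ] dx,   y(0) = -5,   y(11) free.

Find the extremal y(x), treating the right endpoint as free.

The Lagrangian L = (1/2) (y')^2 + 5 y^2 gives
    ∂L/∂y = 10 y,   ∂L/∂y' = y'.
Euler-Lagrange: y'' − 10 y = 0.
With k = sqrt(10), the general solution is
    y(x) = A cosh(sqrt(10) x) + B sinh(sqrt(10) x).
Fixed left endpoint y(0) = -5 ⇒ A = -5.
The right endpoint x = 11 is free, so the natural (transversality) condition is ∂L/∂y' |_{x=11} = 0, i.e. y'(11) = 0.
Compute y'(x) = A k sinh(k x) + B k cosh(k x), so
    y'(11) = A k sinh(k·11) + B k cosh(k·11) = 0
    ⇒ B = −A tanh(k·11) = 5 tanh(sqrt(10)·11).
Therefore the extremal is
    y(x) = −5 cosh(sqrt(10) x) + 5 tanh(sqrt(10)·11) sinh(sqrt(10) x).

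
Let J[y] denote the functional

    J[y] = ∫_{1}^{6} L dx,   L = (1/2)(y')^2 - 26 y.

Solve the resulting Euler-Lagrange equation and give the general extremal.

The Lagrangian is L = (1/2)(y')^2 - 26 y.
∂L/∂y = -26.
∂L/∂y' = y'.
The Euler-Lagrange equation d/dx(∂L/∂y') − ∂L/∂y = 0 becomes:
    y'' + 26 = 0
General solution: y(x) = -13 x^2 + A x + B, where A and B are arbitrary constants fixed by the endpoint conditions.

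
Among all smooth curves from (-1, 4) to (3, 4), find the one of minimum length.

Arc-length functional: J[y] = ∫ sqrt(1 + (y')^2) dx.
Lagrangian L = sqrt(1 + (y')^2) has no explicit y dependence, so ∂L/∂y = 0 and the Euler-Lagrange equation gives
    d/dx( y' / sqrt(1 + (y')^2) ) = 0  ⇒  y' / sqrt(1 + (y')^2) = const.
Hence y' is constant, so y(x) is affine.
Fitting the endpoints (-1, 4) and (3, 4):
    slope m = (4 − 4) / (3 − (-1)) = 0,
    intercept c = 4 − m·(-1) = 4.
Extremal: y(x) = 4.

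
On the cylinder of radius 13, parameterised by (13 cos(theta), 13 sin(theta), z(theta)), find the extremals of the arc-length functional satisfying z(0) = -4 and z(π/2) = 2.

Parameterise the cylinder of radius R = 13 as
    r(θ) = (13 cos θ, 13 sin θ, z(θ)).
The arc-length element is
    ds = sqrt(169 + (dz/dθ)^2) dθ,
so the Lagrangian is L = sqrt(169 + z'^2).
L depends on z' only, not on z or θ, so ∂L/∂z = 0 and
    ∂L/∂z' = z' / sqrt(169 + z'^2).
The Euler-Lagrange equation gives
    d/dθ( z' / sqrt(169 + z'^2) ) = 0,
so z' is constant. Integrating once:
    z(θ) = a θ + b,
a helix on the cylinder (a straight line when the cylinder is unrolled). The constants a, b are determined by the endpoint conditions.
With endpoint conditions z(0) = -4 and z(π/2) = 2: from z(0) = b we get b = -4, and a·π/2 + -4 = 2 gives a = 12/π, so
    z(θ) = (12/π) θ − 4.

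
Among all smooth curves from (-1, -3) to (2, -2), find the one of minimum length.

Arc-length functional: J[y] = ∫ sqrt(1 + (y')^2) dx.
Lagrangian L = sqrt(1 + (y')^2) has no explicit y dependence, so ∂L/∂y = 0 and the Euler-Lagrange equation gives
    d/dx( y' / sqrt(1 + (y')^2) ) = 0  ⇒  y' / sqrt(1 + (y')^2) = const.
Hence y' is constant, so y(x) is affine.
Fitting the endpoints (-1, -3) and (2, -2):
    slope m = ((-2) − (-3)) / (2 − (-1)) = 1/3,
    intercept c = (-3) − m·(-1) = -8/3.
Extremal: y(x) = (1/3) x - 8/3.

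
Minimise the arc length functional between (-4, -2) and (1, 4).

Arc-length functional: J[y] = ∫ sqrt(1 + (y')^2) dx.
Lagrangian L = sqrt(1 + (y')^2) has no explicit y dependence, so ∂L/∂y = 0 and the Euler-Lagrange equation gives
    d/dx( y' / sqrt(1 + (y')^2) ) = 0  ⇒  y' / sqrt(1 + (y')^2) = const.
Hence y' is constant, so y(x) is affine.
Fitting the endpoints (-4, -2) and (1, 4):
    slope m = (4 − (-2)) / (1 − (-4)) = 6/5,
    intercept c = (-2) − m·(-4) = 14/5.
Extremal: y(x) = (6/5) x + 14/5.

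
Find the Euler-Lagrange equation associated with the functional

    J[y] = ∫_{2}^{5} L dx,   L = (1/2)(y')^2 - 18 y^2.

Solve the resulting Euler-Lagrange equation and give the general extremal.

The Lagrangian is L = (1/2)(y')^2 - 18 y^2.
∂L/∂y = -36y.
∂L/∂y' = y'.
The Euler-Lagrange equation d/dx(∂L/∂y') − ∂L/∂y = 0 becomes:
    y'' + 36 y = 0
General solution: y(x) = A sin(6x) + B cos(6x), where A and B are arbitrary constants fixed by the endpoint conditions.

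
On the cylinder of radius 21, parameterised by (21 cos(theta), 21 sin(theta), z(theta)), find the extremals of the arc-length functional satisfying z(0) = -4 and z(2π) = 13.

Parameterise the cylinder of radius R = 21 as
    r(θ) = (21 cos θ, 21 sin θ, z(θ)).
The arc-length element is
    ds = sqrt(441 + (dz/dθ)^2) dθ,
so the Lagrangian is L = sqrt(441 + z'^2).
L depends on z' only, not on z or θ, so ∂L/∂z = 0 and
    ∂L/∂z' = z' / sqrt(441 + z'^2).
The Euler-Lagrange equation gives
    d/dθ( z' / sqrt(441 + z'^2) ) = 0,
so z' is constant. Integrating once:
    z(θ) = a θ + b,
a helix on the cylinder (a straight line when the cylinder is unrolled). The constants a, b are determined by the endpoint conditions.
With endpoint conditions z(0) = -4 and z(2π) = 13: from z(0) = b we get b = -4, and a·2π + -4 = 13 gives a = 17/(2π), so
    z(θ) = (17/(2π)) θ − 4.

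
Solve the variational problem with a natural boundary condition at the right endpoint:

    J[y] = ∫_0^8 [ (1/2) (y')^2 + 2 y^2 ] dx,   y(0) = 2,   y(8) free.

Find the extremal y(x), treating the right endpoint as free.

The Lagrangian L = (1/2) (y')^2 + 2 y^2 gives
    ∂L/∂y = 4 y,   ∂L/∂y' = y'.
Euler-Lagrange: y'' − 4 y = 0.
With k = 2, the general solution is
    y(x) = A cosh(2 x) + B sinh(2 x).
Fixed left endpoint y(0) = 2 ⇒ A = 2.
The right endpoint x = 8 is free, so the natural (transversality) condition is ∂L/∂y' |_{x=8} = 0, i.e. y'(8) = 0.
Compute y'(x) = A k sinh(k x) + B k cosh(k x), so
    y'(8) = A k sinh(k·8) + B k cosh(k·8) = 0
    ⇒ B = −A tanh(k·8) = − 2 tanh(2·8).
Therefore the extremal is
    y(x) = 2 cosh(2 x) − 2 tanh(2·8) sinh(2 x).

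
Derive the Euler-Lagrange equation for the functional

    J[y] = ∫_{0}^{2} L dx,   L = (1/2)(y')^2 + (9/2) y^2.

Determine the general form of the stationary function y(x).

The Lagrangian is L = (1/2)(y')^2 + (9/2) y^2.
∂L/∂y = 9y.
∂L/∂y' = y'.
The Euler-Lagrange equation d/dx(∂L/∂y') − ∂L/∂y = 0 becomes:
    y'' - 9 y = 0
General solution: y(x) = A e^(3x) + B e^(-3x), where A and B are arbitrary constants fixed by the endpoint conditions.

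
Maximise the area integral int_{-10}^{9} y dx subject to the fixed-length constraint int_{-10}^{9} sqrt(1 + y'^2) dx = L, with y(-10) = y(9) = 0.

Set up the augmented Lagrangian using a multiplier λ for the length constraint:
    F(y, y') = y − λ sqrt(1 + y'^2).
F has no explicit x dependence, so the Beltrami identity yields a first integral
    F − y' ∂F/∂y' = C.
Compute ∂F/∂y' = −λ y' / sqrt(1 + y'^2). Then
    y − λ sqrt(1 + y'^2) + λ y'^2 / sqrt(1 + y'^2) = C
    ⇒  y − λ / sqrt(1 + y'^2) = C.
Solving for y' and integrating gives
    (x − a)^2 + (y − b)^2 = λ^2,
a circular arc of radius λ. The constants a, b are determined by the endpoint conditions y(-10) = y(9) = 0, and λ is fixed implicitly by the length constraint
    ∫_{-10}^{9} sqrt(1 + y'^2) dx = L.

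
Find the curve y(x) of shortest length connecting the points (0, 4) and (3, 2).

Arc-length functional: J[y] = ∫ sqrt(1 + (y')^2) dx.
Lagrangian L = sqrt(1 + (y')^2) has no explicit y dependence, so ∂L/∂y = 0 and the Euler-Lagrange equation gives
    d/dx( y' / sqrt(1 + (y')^2) ) = 0  ⇒  y' / sqrt(1 + (y')^2) = const.
Hence y' is constant, so y(x) is affine.
Fitting the endpoints (0, 4) and (3, 2):
    slope m = (2 − 4) / (3 − 0) = -2/3,
    intercept c = 4 − m·0 = 4.
Extremal: y(x) = (-2/3) x + 4.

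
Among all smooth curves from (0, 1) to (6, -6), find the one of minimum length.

Arc-length functional: J[y] = ∫ sqrt(1 + (y')^2) dx.
Lagrangian L = sqrt(1 + (y')^2) has no explicit y dependence, so ∂L/∂y = 0 and the Euler-Lagrange equation gives
    d/dx( y' / sqrt(1 + (y')^2) ) = 0  ⇒  y' / sqrt(1 + (y')^2) = const.
Hence y' is constant, so y(x) is affine.
Fitting the endpoints (0, 1) and (6, -6):
    slope m = ((-6) − 1) / (6 − 0) = -7/6,
    intercept c = 1 − m·0 = 1.
Extremal: y(x) = (-7/6) x + 1.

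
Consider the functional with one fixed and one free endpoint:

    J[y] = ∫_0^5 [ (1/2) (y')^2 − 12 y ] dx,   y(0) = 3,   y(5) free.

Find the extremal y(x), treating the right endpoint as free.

The Lagrangian L = (1/2) (y')^2 − 12 y gives
    ∂L/∂y = −12,   ∂L/∂y' = y'.
Euler-Lagrange: d/dx(y') − (−12) = 0, i.e. y'' + 12 = 0, so
    y(x) = −(12/2) x^2 + C1 x + C2.
Fixed left endpoint y(0) = 3 ⇒ C2 = 3.
The right endpoint x = 5 is free, so the natural (transversality) condition is ∂L/∂y' |_{x=5} = 0, i.e. y'(5) = 0.
Compute y'(x) = −12 x + C1, so y'(5) = −60 + C1 = 0 ⇒ C1 = 60.
Therefore the extremal is
    y(x) = −6 x^2 + 60 x + 3.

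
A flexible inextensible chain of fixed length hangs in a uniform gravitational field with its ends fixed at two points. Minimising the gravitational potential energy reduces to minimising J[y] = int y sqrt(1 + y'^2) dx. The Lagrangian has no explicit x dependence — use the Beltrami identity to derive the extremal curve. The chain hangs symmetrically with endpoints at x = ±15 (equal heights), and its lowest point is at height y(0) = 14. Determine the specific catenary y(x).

The Lagrangian L(y, y') = y sqrt(1 + y'^2) has no explicit x dependence, so the Beltrami identity applies:
    L − y' ∂L/∂y' = C.
Compute ∂L/∂y' = y · y' / sqrt(1 + y'^2). Then
    L − y' ∂L/∂y'
    = y sqrt(1 + y'^2) − y · y'^2 / sqrt(1 + y'^2)
    = y (1 + y'^2 − y'^2) / sqrt(1 + y'^2)
    = y / sqrt(1 + y'^2) = C.
Squaring gives y^2 = C^2 (1 + y'^2), i.e.
    y'^2 = y^2 / C^2 − 1.
Separating variables,
    dy / sqrt(y^2 − C^2) = dx / C,
and integrating gives arccosh(y / C) = (x − a)/C, so
    y(x) = C cosh((x − a)/C),
the catenary. The constants C and a are fixed by the two endpoint conditions (and, for the hanging-chain problem, the length constraint selects C).
Now fit the given data. The endpoints x = ±15 are symmetric at equal height, so the catenary is even about its minimum: a = 0 and y(x) = C cosh(x/C). The lowest point is y(0) = C cosh(0) = C, and we are told y(0) = 14, so C = 14. Therefore
    y(x) = 14 cosh(x/14),
and at the endpoints
    y(±15) = 14 cosh(15/14).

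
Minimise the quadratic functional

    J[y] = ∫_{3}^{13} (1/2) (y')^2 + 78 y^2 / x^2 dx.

The Lagrangian is L = (1/2) (y')^2 + 78 y^2 / x^2.
Compute ∂L/∂y = 156y/x^2, ∂L/∂y' = y'.
The Euler-Lagrange equation d/dx(∂L/∂y') − ∂L/∂y = 0 reduces to
    y'' − 156/x^2 · y = 0  (x > 0).
Its general solution is
    y(x) = A x^13 + B x^(-12),
with A, B fixed by the endpoint conditions.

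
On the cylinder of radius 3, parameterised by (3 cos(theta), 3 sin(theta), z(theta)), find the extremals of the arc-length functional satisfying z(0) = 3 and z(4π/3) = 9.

Parameterise the cylinder of radius R = 3 as
    r(θ) = (3 cos θ, 3 sin θ, z(θ)).
The arc-length element is
    ds = sqrt(9 + (dz/dθ)^2) dθ,
so the Lagrangian is L = sqrt(9 + z'^2).
L depends on z' only, not on z or θ, so ∂L/∂z = 0 and
    ∂L/∂z' = z' / sqrt(9 + z'^2).
The Euler-Lagrange equation gives
    d/dθ( z' / sqrt(9 + z'^2) ) = 0,
so z' is constant. Integrating once:
    z(θ) = a θ + b,
a helix on the cylinder (a straight line when the cylinder is unrolled). The constants a, b are determined by the endpoint conditions.
With endpoint conditions z(0) = 3 and z(4π/3) = 9: from z(0) = b we get b = 3, and a·4π/3 + 3 = 9 gives a = 9/(2π), so
    z(θ) = (9/(2π)) θ + 3.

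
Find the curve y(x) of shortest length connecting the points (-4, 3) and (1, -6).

Arc-length functional: J[y] = ∫ sqrt(1 + (y')^2) dx.
Lagrangian L = sqrt(1 + (y')^2) has no explicit y dependence, so ∂L/∂y = 0 and the Euler-Lagrange equation gives
    d/dx( y' / sqrt(1 + (y')^2) ) = 0  ⇒  y' / sqrt(1 + (y')^2) = const.
Hence y' is constant, so y(x) is affine.
Fitting the endpoints (-4, 3) and (1, -6):
    slope m = ((-6) − 3) / (1 − (-4)) = -9/5,
    intercept c = 3 − m·(-4) = -21/5.
Extremal: y(x) = (-9/5) x - 21/5.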